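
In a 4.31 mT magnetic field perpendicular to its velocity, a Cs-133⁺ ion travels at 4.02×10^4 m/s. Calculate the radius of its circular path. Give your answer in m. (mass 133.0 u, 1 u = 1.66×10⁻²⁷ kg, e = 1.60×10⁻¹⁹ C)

r ≈ 12.9 m

The magnetic force provides the centripetal force: qvB = mv²/r, so r = mv/(qB).
r = (2.21×10^-25 kg)(4.02×10^4 m/s) / [(1×1.60×10^-19 C)(4.31×10^-3 T)] = 12.9 m.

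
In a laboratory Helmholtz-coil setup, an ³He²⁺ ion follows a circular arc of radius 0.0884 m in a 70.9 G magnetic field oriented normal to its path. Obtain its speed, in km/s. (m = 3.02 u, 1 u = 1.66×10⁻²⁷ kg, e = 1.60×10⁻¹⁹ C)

From qvB = mv²/r, v = qBr/m.
v = (2×1.60×10^-19)(7.09×10^-3)(0.0884) / (5.01×10^-27) = 4.00×10^4 m/s.

v ≈ 40.0 km/s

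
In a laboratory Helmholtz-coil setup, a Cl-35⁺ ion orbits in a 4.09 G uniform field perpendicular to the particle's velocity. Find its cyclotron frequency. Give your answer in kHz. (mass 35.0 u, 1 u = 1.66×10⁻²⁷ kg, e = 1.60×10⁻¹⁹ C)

f ≈ 0.179 kHz

f = qB/(2πm) = (1×1.60×10^-19)(4.09×10^-4) / [2π(5.81×10^-26)] = 179 Hz.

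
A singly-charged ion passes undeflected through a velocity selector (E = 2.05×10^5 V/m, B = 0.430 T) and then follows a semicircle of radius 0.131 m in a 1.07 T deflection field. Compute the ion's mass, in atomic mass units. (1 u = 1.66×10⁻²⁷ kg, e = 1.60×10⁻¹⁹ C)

m ≈ 28.3 u

v = E/B₁ = 4.77×10^5 m/s.
From r = mv/(qB₂), m = qB₂r/v = (1×1.60×10^-19)(1.07)(0.131) / (4.77×10^5) = 4.70×10^-26 kg.
In atomic mass units: m = 4.70×10^-26 / 1.66×10^-27 = 28.3 u.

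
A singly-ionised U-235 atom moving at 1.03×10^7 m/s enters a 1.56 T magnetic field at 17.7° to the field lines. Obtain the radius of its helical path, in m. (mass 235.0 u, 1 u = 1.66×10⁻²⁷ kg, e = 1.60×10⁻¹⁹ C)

r ≈ 4.89 m

Only the perpendicular component v⊥ = v sin17.7° = 3.13×10^6 m/s is bent by the field.
r = m v⊥ /(qB) = (3.90×10^-25)(3.13×10^6) / [(1×1.60×10^-19)(1.56)] = 4.89 m.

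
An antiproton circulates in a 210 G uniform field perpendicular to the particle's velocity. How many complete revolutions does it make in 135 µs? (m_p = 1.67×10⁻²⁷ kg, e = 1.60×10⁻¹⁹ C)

T = 2πm/(qB) = 2π(1.67×10^-27) / [(1×1.60×10^-19)(0.0210)] = 3.1229×10^-6 s.
N = t/T = 1.35×10^-4 / 3.1229×10^-6 ≈ 43.23, so 43 complete revolutions.

N = 43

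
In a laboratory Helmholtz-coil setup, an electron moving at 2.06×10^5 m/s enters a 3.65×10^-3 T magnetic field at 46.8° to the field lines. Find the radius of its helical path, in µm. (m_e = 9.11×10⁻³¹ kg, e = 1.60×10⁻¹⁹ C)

r ≈ 234 µm

Only the perpendicular component v⊥ = v sin46.8° = 1.50×10^5 m/s is bent by the field.
r = m v⊥ /(qB) = (9.11×10^-31)(1.50×10^5) / [(1×1.60×10^-19)(3.65×10^-3)] = 2.34×10^-4 m.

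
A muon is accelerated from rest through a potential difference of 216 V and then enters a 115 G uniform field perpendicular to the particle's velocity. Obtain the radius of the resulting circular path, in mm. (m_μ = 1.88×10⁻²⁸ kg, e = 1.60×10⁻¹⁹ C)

r ≈ 62.0 mm

The kinetic energy gained is K = qV = (1×1.60×10^-19)(216) = 3.46×10^-17 J.
v = √(2K/m) = 6.06×10^5 m/s.
r = mv/(qB) = (1.88×10^-28)(6.06×10^5) / [(1×1.60×10^-19)(0.0115)] = 0.0620 m.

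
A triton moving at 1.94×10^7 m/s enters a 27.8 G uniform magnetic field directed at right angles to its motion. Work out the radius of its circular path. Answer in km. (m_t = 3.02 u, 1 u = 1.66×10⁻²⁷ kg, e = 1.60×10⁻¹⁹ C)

r ≈ 0.219 km

The magnetic force provides the centripetal force: qvB = mv²/r, so r = mv/(qB).
r = (5.01×10^-27 kg)(1.94×10^7 m/s) / [(1×1.60×10^-19 C)(2.78×10^-3 T)] = 219 m.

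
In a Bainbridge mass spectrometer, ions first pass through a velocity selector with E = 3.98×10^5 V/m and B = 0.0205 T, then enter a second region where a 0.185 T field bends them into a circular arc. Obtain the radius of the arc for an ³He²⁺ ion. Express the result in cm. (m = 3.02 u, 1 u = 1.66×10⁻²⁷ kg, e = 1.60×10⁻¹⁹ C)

r ≈ 164 cm

The selector passes v = E/B = 3.98×10^5/0.0205 = 1.94×10^7 m/s.
In the deflection region, r = mv/(qB₂) = (5.01×10^-27)(1.94×10^7) / [(2×1.60×10^-19)(0.185)] = 1.64 m.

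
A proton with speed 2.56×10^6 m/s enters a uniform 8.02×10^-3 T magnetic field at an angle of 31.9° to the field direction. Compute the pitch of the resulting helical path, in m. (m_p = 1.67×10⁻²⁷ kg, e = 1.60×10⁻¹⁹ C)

The velocity component along B is v∥ = v cos31.9° = 2.17×10^6 m/s.
The cyclotron period T = 2πm/(qB) = 8.18×10^-6 s is set by m, q, B alone.
Pitch = v∥·T = (2.17×10^6)(8.18×10^-6) = 17.8 m.

pitch ≈ 17.8 m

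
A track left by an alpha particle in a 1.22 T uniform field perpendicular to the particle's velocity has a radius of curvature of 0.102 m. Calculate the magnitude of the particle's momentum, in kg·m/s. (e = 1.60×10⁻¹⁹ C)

p ≈ 3.98×10^-20 kg·m/s

Since qvB = mv²/r, the momentum p = mv = qBr.
p = (2×1.60×10^-19)(1.22)(0.102) = 3.98×10^-20 kg·m/s.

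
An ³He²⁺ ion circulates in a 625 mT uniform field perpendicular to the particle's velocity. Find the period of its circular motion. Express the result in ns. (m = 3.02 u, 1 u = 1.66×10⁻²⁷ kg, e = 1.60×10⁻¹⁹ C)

T ≈ 157 ns

The cyclotron period is independent of speed: T = 2πm/(qB).
T = 2π(5.01×10^-27) / [(2×1.60×10^-19)(0.625)] = 1.57×10^-7 s.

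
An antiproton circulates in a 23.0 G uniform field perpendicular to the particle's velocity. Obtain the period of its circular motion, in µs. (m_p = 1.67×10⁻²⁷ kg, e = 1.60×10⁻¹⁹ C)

T ≈ 28.5 µs

The cyclotron period is independent of speed: T = 2πm/(qB).
T = 2π(1.67×10^-27) / [(1×1.60×10^-19)(2.30×10^-3)] = 2.85×10^-5 s.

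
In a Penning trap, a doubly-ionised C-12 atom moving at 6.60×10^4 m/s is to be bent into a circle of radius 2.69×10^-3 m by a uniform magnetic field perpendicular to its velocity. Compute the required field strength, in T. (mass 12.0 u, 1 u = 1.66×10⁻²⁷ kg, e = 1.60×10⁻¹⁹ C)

B ≈ 1.53 T

qvB = mv²/r gives B = mv/(qr).
B = (1.99×10^-26)(6.60×10^4) / [(2×1.60×10^-19)(2.69×10^-3)] = 1.53 T.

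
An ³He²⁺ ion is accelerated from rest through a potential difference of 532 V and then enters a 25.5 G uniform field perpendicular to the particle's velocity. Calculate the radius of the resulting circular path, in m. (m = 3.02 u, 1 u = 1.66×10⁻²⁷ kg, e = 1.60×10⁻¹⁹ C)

r ≈ 1.60 m

The kinetic energy gained is K = qV = (2×1.60×10^-19)(532) = 1.70×10^-16 J.
v = √(2K/m) = 2.61×10^5 m/s.
r = mv/(qB) = (5.01×10^-27)(2.61×10^5) / [(2×1.60×10^-19)(2.55×10^-3)] = 1.60 m.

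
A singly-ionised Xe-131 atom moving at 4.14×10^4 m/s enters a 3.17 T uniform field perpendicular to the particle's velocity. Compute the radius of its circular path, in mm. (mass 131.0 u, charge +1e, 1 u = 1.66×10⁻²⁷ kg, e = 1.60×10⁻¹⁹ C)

r ≈ 17.8 mm

The magnetic force provides the centripetal force: qvB = mv²/r, so r = mv/(qB).
r = (2.17×10^-25 kg)(4.14×10^4 m/s) / [(1×1.60×10^-19 C)(3.17 T)] = 0.0178 m.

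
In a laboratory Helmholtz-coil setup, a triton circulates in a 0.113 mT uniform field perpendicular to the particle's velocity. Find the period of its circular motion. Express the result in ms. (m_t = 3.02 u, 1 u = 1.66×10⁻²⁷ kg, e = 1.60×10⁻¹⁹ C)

The cyclotron period is independent of speed: T = 2πm/(qB).
T = 2π(5.01×10^-27) / [(1×1.60×10^-19)(1.13×10^-4)] = 1.74×10^-3 s.

T ≈ 1.74 ms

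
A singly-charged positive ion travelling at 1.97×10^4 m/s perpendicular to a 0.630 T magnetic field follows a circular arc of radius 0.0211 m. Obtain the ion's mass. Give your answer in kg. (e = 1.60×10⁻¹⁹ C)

m ≈ 1.08×10^-25 kg

qvB = mv²/r ⇒ m = qBr/v.
m = (1×1.60×10^-19)(0.630)(0.0211) / (1.97×10^4) = 1.08×10^-25 kg.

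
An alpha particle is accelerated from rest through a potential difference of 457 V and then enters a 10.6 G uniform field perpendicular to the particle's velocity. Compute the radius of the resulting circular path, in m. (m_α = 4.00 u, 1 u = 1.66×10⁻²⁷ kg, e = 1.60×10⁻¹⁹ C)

r ≈ 4.11 m

The kinetic energy gained is K = qV = (2×1.60×10^-19)(457) = 1.46×10^-16 J.
v = √(2K/m) = 2.10×10^5 m/s.
r = mv/(qB) = (6.64×10^-27)(2.10×10^5) / [(2×1.60×10^-19)(1.06×10^-3)] = 4.11 m.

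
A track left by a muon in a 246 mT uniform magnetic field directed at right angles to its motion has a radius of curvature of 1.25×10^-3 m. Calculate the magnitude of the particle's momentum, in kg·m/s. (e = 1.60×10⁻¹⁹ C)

p ≈ 4.92×10^-23 kg·m/s

Since qvB = mv²/r, the momentum p = mv = qBr.
p = (1×1.60×10^-19)(0.246)(1.25×10^-3) = 4.92×10^-23 kg·m/s.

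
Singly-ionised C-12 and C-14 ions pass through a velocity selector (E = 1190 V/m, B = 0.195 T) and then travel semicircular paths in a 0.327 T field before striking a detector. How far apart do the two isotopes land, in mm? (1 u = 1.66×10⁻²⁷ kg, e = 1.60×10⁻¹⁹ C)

Δd ≈ 0.774 mm

Both emerge at v = E/B₁ = 6100 m/s.
r = mv/(qB₂), so r₁ = 2.323×10^-3 m and r₂ = 2.711×10^-3 m, giving Δr = 3.87×10^-4 m.
After a semicircle each ion lands a diameter 2r from the entry slit, so the separation is 2Δr = 7.74×10^-4 m.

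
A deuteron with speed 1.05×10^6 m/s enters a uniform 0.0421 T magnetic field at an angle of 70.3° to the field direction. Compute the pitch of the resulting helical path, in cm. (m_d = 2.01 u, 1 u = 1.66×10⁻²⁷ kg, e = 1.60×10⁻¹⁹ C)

pitch ≈ 110 cm

The velocity component along B is v∥ = v cos70.3° = 3.54×10^5 m/s.
The cyclotron period T = 2πm/(qB) = 3.11×10^-6 s is set by m, q, B alone.
Pitch = v∥·T = (3.54×10^5)(3.11×10^-6) = 1.10 m.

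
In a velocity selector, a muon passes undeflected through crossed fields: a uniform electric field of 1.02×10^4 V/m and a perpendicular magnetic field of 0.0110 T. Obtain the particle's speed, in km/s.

For zero net force, qE = qvB, so v = E/B.
v = (1.02×10^4) / (0.0110) = 9.27×10^5 m/s.

v ≈ 927 km/s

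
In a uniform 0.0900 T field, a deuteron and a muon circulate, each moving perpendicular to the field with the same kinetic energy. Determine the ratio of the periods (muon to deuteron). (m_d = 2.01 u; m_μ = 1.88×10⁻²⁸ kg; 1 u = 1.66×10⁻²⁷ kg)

ratio ≈ 0.0563

T = 2πm/(qB) is independent of speed, so T₂/T₁ = (m₂/q₂)/(m₁/q₁).
T_{muon}/T_{deuteron} = (1.88×10^-28/1e) / (3.34×10^-27/1e) = 0.0563.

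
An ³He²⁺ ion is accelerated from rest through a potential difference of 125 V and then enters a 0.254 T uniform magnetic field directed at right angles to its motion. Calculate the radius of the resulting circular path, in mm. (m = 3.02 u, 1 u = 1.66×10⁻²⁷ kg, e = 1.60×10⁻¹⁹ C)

r ≈ 7.79 mm

The kinetic energy gained is K = qV = (2×1.60×10^-19)(125) = 4.00×10^-17 J.
v = √(2K/m) = 1.26×10^5 m/s.
r = mv/(qB) = (5.01×10^-27)(1.26×10^5) / [(2×1.60×10^-19)(0.254)] = 7.79×10^-3 m.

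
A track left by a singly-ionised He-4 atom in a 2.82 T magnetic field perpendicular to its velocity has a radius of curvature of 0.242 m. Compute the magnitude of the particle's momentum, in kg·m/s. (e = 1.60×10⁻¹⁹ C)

p ≈ 1.09×10^-19 kg·m/s

Since qvB = mv²/r, the momentum p = mv = qBr.
p = (1×1.60×10^-19)(2.82)(0.242) = 1.09×10^-19 kg·m/s.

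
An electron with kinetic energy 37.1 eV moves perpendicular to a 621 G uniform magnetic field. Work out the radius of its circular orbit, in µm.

r ≈ 331 µm

Convert the energy: K = 37.1 eV = 5.94×10^-18 J.
v = √(2K/m) = √(2·5.94×10^-18/9.11×10^-31) = 3.61×10^6 m/s.
r = mv/(qB) = (9.11×10^-31)(3.61×10^6) / [(1×1.60×10^-19)(0.0621)] = 3.31×10^-4 m.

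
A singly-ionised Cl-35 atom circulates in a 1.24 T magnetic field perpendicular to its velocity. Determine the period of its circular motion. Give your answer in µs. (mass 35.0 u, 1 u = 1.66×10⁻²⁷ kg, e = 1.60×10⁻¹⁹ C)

The cyclotron period is independent of speed: T = 2πm/(qB).
T = 2π(5.81×10^-26) / [(1×1.60×10^-19)(1.24)] = 1.84×10^-6 s.

T ≈ 1.84 µs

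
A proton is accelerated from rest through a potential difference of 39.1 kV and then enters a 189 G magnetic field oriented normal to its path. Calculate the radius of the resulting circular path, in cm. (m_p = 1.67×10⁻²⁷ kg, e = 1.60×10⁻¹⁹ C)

r ≈ 151 cm

The kinetic energy gained is K = qV = (1×1.60×10^-19)(3.91×10^4) = 6.26×10^-15 J.
v = √(2K/m) = 2.74×10^6 m/s.
r = mv/(qB) = (1.67×10^-27)(2.74×10^6) / [(1×1.60×10^-19)(0.0189)] = 1.51 m.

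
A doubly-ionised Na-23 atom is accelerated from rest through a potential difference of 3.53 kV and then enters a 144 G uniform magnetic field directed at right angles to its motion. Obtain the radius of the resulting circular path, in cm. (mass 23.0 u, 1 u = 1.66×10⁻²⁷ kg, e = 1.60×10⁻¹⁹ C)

r ≈ 202 cm

The kinetic energy gained is K = qV = (2×1.60×10^-19)(3530) = 1.13×10^-15 J.
v = √(2K/m) = 2.43×10^5 m/s.
r = mv/(qB) = (3.82×10^-26)(2.43×10^5) / [(2×1.60×10^-19)(0.0144)] = 2.02 m.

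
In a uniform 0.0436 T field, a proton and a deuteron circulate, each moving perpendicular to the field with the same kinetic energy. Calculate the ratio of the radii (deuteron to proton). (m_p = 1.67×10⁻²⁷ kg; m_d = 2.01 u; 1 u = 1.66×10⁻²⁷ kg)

r = √(2mK)/(qB) ⇒ at equal K, r ∝ √m/q.
r_{deuteron}/r_{proton} = 1.41.

ratio ≈ 1.41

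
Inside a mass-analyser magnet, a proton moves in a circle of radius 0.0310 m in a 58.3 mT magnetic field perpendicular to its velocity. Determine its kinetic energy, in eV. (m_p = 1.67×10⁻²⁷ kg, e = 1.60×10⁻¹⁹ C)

K ≈ 156 eV

v = qBr/m = (1×1.60×10^-19)(0.0583)(0.0310) / (1.67×10^-27) = 1.73×10^5 m/s.
K = ½mv² = 0.5·(1.67×10^-27)·(1.73×10^5)² = 2.50×10^-17 J = 156 eV.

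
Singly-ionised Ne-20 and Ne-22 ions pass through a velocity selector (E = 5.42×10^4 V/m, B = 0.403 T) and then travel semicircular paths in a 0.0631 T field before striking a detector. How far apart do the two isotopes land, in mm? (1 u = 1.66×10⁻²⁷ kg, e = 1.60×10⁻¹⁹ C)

Both emerge at v = E/B₁ = 1.34×10^5 m/s.
r = mv/(qB₂), so r₁ = 0.4423 m and r₂ = 0.4865 m, giving Δr = 0.0442 m.
After a semicircle each ion lands a diameter 2r from the entry slit, so the separation is 2Δr = 0.0885 m.

Δd ≈ 88.5 mm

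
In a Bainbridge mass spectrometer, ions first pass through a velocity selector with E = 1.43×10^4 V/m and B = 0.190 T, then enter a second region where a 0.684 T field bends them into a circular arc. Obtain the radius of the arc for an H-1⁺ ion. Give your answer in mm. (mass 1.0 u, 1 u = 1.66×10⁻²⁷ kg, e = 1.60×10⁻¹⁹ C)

The selector passes v = E/B = 1.43×10^4/0.190 = 7.53×10^4 m/s.
In the deflection region, r = mv/(qB₂) = (1.66×10^-27)(7.53×10^4) / [(1×1.60×10^-19)(0.684)] = 1.14×10^-3 m.

r ≈ 1.14 mm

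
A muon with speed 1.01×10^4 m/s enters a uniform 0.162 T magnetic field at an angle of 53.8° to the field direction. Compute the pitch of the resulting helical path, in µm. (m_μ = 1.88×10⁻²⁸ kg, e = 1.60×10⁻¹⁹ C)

pitch ≈ 272 µm

The velocity component along B is v∥ = v cos53.8° = 5970 m/s.
The cyclotron period T = 2πm/(qB) = 4.56×10^-8 s is set by m, q, B alone.
Pitch = v∥·T = (5970)(4.56×10^-8) = 2.72×10^-4 m.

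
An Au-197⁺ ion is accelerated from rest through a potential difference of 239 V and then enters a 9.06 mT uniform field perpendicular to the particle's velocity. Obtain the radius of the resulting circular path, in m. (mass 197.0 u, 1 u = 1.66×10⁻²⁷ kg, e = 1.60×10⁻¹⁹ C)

The kinetic energy gained is K = qV = (1×1.60×10^-19)(239) = 3.82×10^-17 J.
v = √(2K/m) = 1.53×10^4 m/s.
r = mv/(qB) = (3.27×10^-25)(1.53×10^4) / [(1×1.60×10^-19)(9.06×10^-3)] = 3.45 m.

r ≈ 3.45 m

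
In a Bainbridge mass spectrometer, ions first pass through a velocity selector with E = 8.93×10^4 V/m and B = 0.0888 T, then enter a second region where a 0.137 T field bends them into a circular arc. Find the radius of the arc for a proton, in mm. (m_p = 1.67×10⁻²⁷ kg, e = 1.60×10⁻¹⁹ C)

The selector passes v = E/B = 8.93×10^4/0.0888 = 1.01×10^6 m/s.
In the deflection region, r = mv/(qB₂) = (1.67×10^-27)(1.01×10^6) / [(1×1.60×10^-19)(0.137)] = 0.0766 m.

r ≈ 76.6 mm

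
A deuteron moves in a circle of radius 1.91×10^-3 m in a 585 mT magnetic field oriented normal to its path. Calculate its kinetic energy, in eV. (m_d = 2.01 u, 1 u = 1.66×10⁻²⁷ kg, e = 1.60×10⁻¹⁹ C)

K ≈ 29.9 eV

v = qBr/m = (1×1.60×10^-19)(0.585)(1.91×10^-3) / (3.34×10^-27) = 5.36×10^4 m/s.
K = ½mv² = 0.5·(3.34×10^-27)·(5.36×10^4)² = 4.79×10^-18 J = 29.9 eV.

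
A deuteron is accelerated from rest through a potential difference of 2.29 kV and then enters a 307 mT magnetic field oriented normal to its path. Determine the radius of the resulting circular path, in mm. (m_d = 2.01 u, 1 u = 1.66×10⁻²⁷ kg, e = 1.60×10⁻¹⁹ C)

r ≈ 31.8 mm

The kinetic energy gained is K = qV = (1×1.60×10^-19)(2290) = 3.66×10^-16 J.
v = √(2K/m) = 4.69×10^5 m/s.
r = mv/(qB) = (3.34×10^-27)(4.69×10^5) / [(1×1.60×10^-19)(0.307)] = 0.0318 m.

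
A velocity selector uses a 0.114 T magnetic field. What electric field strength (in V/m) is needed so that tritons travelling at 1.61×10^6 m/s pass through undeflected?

E ≈ 1.84×10^5 V/m

qE = qvB ⇒ E = vB = (1.61×10^6)(0.114) = 1.84×10^5 V/m.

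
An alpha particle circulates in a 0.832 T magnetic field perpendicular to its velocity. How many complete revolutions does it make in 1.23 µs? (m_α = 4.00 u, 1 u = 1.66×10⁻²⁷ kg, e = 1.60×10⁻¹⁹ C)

N = 7

T = 2πm/(qB) = 2π(6.64×10^-27) / [(2×1.60×10^-19)(0.832)] = 1.5670×10^-7 s.
N = t/T = 1.23×10^-6 / 1.5670×10^-7 ≈ 7.85, so 7 complete revolutions.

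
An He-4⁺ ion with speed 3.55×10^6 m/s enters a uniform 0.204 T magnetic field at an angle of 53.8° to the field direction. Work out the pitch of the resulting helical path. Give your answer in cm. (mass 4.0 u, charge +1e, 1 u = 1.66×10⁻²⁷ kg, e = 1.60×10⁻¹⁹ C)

The velocity component along B is v∥ = v cos53.8° = 2.10×10^6 m/s.
The cyclotron period T = 2πm/(qB) = 1.28×10^-6 s is set by m, q, B alone.
Pitch = v∥·T = (2.10×10^6)(1.28×10^-6) = 2.68 m.

pitch ≈ 268 cm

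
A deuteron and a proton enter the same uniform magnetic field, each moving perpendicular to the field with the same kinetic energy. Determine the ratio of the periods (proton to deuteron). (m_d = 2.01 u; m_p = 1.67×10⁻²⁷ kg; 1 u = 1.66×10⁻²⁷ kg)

T = 2πm/(qB) is independent of speed, so T₂/T₁ = (m₂/q₂)/(m₁/q₁).
T_{proton}/T_{deuteron} = (1.67×10^-27/1e) / (3.34×10^-27/1e) = 0.501.

ratio ≈ 0.501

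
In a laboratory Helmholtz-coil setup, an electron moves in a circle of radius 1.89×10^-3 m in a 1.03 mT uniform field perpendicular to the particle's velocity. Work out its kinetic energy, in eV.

K ≈ 0.333 eV

v = qBr/m = (1×1.60×10^-19)(1.03×10^-3)(1.89×10^-3) / (9.11×10^-31) = 3.42×10^5 m/s.
K = ½mv² = 0.5·(9.11×10^-31)·(3.42×10^5)² = 5.32×10^-20 J = 0.333 eV.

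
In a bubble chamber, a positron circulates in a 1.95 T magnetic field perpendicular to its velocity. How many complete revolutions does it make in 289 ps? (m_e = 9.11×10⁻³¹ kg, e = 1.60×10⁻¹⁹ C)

N = 15

T = 2πm/(qB) = 2π(9.11×10^-31) / [(1×1.60×10^-19)(1.95)] = 1.8346×10^-11 s.
N = t/T = 2.89×10^-10 / 1.8346×10^-11 ≈ 15.75, so 15 complete revolutions.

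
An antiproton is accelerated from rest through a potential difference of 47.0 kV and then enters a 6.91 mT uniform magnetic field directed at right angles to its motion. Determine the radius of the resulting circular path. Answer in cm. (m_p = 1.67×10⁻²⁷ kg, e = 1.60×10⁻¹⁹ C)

The kinetic energy gained is K = qV = (1×1.60×10^-19)(4.70×10^4) = 7.52×10^-15 J.
v = √(2K/m) = 3.00×10^6 m/s.
r = mv/(qB) = (1.67×10^-27)(3.00×10^6) / [(1×1.60×10^-19)(6.91×10^-3)] = 4.53 m.

r ≈ 453 cm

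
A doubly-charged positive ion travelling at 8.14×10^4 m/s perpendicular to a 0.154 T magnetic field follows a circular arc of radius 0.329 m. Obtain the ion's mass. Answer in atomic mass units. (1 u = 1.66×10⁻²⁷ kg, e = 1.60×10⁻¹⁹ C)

qvB = mv²/r ⇒ m = qBr/v.
m = (2×1.60×10^-19)(0.154)(0.329) / (8.14×10^4) = 1.99×10^-25 kg = 120 u.

m ≈ 120 u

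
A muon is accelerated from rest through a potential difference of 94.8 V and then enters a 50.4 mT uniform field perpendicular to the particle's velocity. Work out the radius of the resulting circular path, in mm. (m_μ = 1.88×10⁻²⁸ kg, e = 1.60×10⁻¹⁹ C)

The kinetic energy gained is K = qV = (1×1.60×10^-19)(94.8) = 1.52×10^-17 J.
v = √(2K/m) = 4.02×10^5 m/s.
r = mv/(qB) = (1.88×10^-28)(4.02×10^5) / [(1×1.60×10^-19)(0.0504)] = 9.36×10^-3 m.

r ≈ 9.36 mm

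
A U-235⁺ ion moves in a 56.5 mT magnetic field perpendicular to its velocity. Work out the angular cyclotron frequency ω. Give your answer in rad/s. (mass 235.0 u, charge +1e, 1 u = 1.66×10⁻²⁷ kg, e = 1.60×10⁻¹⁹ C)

ω ≈ 2.32×10^4 rad/s

ω = qB/m = (1×1.60×10^-19)(0.0565) / (3.90×10^-25) = 2.32×10^4 rad/s.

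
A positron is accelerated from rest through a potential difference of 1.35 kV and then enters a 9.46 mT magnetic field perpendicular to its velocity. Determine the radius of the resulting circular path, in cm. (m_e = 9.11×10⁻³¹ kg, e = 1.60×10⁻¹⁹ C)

The kinetic energy gained is K = qV = (1×1.60×10^-19)(1350) = 2.16×10^-16 J.
v = √(2K/m) = 2.18×10^7 m/s.
r = mv/(qB) = (9.11×10^-31)(2.18×10^7) / [(1×1.60×10^-19)(9.46×10^-3)] = 0.0131 m.

r ≈ 1.31 cm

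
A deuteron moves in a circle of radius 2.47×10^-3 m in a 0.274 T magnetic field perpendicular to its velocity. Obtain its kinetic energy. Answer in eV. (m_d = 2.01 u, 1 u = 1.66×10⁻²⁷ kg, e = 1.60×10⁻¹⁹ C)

v = qBr/m = (1×1.60×10^-19)(0.274)(2.47×10^-3) / (3.34×10^-27) = 3.25×10^4 m/s.
K = ½mv² = 0.5·(3.34×10^-27)·(3.25×10^4)² = 1.76×10^-18 J = 11.0 eV.

K ≈ 11.0 eV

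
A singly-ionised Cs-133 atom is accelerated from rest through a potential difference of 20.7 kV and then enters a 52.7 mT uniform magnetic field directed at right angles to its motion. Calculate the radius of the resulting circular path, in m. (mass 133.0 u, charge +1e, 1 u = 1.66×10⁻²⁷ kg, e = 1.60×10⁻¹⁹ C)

The kinetic energy gained is K = qV = (1×1.60×10^-19)(2.07×10^4) = 3.31×10^-15 J.
v = √(2K/m) = 1.73×10^5 m/s.
r = mv/(qB) = (2.21×10^-25)(1.73×10^5) / [(1×1.60×10^-19)(0.0527)] = 4.54 m.

r ≈ 4.54 m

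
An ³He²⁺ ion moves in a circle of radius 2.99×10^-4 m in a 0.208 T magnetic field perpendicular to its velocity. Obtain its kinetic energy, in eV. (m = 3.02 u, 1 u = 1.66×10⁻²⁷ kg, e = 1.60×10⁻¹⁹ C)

K ≈ 0.247 eV

v = qBr/m = (2×1.60×10^-19)(0.208)(2.99×10^-4) / (5.01×10^-27) = 3970 m/s.
K = ½mv² = 0.5·(5.01×10^-27)·(3970)² = 3.95×10^-20 J = 0.247 eV.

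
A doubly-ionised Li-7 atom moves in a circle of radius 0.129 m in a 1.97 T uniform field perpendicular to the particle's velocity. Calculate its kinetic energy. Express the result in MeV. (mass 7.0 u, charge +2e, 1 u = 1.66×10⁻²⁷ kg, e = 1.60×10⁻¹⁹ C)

K ≈ 1.78 MeV

v = qBr/m = (2×1.60×10^-19)(1.97)(0.129) / (1.16×10^-26) = 7.00×10^6 m/s.
K = ½mv² = 0.5·(1.16×10^-26)·(7.00×10^6)² = 2.85×10^-13 J = 1.78 MeV.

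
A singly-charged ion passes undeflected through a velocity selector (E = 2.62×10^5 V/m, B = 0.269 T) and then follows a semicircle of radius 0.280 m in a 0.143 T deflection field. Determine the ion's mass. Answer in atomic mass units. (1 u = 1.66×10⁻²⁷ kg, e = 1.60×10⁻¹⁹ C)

m ≈ 3.96 u

v = E/B₁ = 9.74×10^5 m/s.
From r = mv/(qB₂), m = qB₂r/v = (1×1.60×10^-19)(0.143)(0.280) / (9.74×10^5) = 6.58×10^-27 kg.
In atomic mass units: m = 6.58×10^-27 / 1.66×10^-27 = 3.96 u.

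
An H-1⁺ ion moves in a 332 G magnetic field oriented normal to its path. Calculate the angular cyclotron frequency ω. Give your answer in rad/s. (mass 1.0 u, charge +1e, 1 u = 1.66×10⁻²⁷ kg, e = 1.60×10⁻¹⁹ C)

ω ≈ 3.20×10^6 rad/s

ω = qB/m = (1×1.60×10^-19)(0.0332) / (1.66×10^-27) = 3.20×10^6 rad/s.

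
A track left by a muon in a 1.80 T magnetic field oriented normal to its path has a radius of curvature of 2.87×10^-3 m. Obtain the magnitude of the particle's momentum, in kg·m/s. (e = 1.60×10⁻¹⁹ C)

p ≈ 8.27×10^-22 kg·m/s

Since qvB = mv²/r, the momentum p = mv = qBr.
p = (1×1.60×10^-19)(1.80)(2.87×10^-3) = 8.27×10^-22 kg·m/s.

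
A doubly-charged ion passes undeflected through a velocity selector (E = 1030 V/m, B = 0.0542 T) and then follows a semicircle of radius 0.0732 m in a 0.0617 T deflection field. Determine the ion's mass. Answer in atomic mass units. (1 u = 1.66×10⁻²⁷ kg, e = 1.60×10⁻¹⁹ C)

v = E/B₁ = 1.90×10^4 m/s.
From r = mv/(qB₂), m = qB₂r/v = (2×1.60×10^-19)(0.0617)(0.0732) / (1.90×10^4) = 7.61×10^-26 kg.
In atomic mass units: m = 7.61×10^-26 / 1.66×10^-27 = 45.8 u.

m ≈ 45.8 u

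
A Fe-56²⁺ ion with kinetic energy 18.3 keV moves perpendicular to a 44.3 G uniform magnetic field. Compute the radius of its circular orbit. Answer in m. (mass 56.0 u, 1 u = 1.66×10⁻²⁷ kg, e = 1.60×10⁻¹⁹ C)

Convert the energy: K = 18.3 keV = 2.93×10^-15 J.
v = √(2K/m) = √(2·2.93×10^-15/9.30×10^-26) = 2.51×10^5 m/s.
r = mv/(qB) = (9.30×10^-26)(2.51×10^5) / [(2×1.60×10^-19)(4.43×10^-3)] = 16.5 m.

r ≈ 16.5 m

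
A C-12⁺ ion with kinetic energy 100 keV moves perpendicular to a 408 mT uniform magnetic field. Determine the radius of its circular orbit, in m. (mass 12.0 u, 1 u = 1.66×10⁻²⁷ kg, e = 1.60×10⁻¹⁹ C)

Convert the energy: K = 100 keV = 1.60×10^-14 J.
v = √(2K/m) = √(2·1.60×10^-14/1.99×10^-26) = 1.27×10^6 m/s.
r = mv/(qB) = (1.99×10^-26)(1.27×10^6) / [(1×1.60×10^-19)(0.408)] = 0.387 m.

r ≈ 0.387 m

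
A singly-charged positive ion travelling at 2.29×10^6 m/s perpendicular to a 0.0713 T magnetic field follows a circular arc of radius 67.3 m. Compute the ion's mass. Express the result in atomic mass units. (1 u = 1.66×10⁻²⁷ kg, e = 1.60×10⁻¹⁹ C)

m ≈ 202 u

qvB = mv²/r ⇒ m = qBr/v.
m = (1×1.60×10^-19)(0.0713)(67.3) / (2.29×10^6) = 3.35×10^-25 kg = 202 u.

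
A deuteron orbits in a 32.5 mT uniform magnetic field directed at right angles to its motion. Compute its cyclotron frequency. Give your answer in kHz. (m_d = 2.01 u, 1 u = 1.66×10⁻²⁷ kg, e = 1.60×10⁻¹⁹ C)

f ≈ 248 kHz

f = qB/(2πm) = (1×1.60×10^-19)(0.0325) / [2π(3.34×10^-27)] = 2.48×10^5 Hz.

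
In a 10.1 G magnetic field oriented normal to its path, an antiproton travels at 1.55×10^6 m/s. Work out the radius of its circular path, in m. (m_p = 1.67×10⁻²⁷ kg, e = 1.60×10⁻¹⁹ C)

r ≈ 16.0 m

The magnetic force provides the centripetal force: qvB = mv²/r, so r = mv/(qB).
r = (1.67×10^-27 kg)(1.55×10^6 m/s) / [(1×1.60×10^-19 C)(1.01×10^-3 T)] = 16.0 m.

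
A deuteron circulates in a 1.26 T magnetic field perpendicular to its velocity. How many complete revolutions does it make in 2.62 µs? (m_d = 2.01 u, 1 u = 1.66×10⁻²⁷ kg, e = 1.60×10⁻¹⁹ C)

N = 25

T = 2πm/(qB) = 2π(3.3366×10^-27) / [(1×1.60×10^-19)(1.26)] = 1.0399×10^-7 s.
N = t/T = 2.62×10^-6 / 1.0399×10^-7 ≈ 25.19, so 25 complete revolutions.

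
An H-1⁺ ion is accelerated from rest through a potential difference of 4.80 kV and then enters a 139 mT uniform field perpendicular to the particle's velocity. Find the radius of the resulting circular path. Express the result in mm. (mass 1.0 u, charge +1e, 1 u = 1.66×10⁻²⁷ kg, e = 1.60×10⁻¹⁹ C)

r ≈ 71.8 mm

The kinetic energy gained is K = qV = (1×1.60×10^-19)(4800) = 7.68×10^-16 J.
v = √(2K/m) = 9.62×10^5 m/s.
r = mv/(qB) = (1.66×10^-27)(9.62×10^5) / [(1×1.60×10^-19)(0.139)] = 0.0718 m.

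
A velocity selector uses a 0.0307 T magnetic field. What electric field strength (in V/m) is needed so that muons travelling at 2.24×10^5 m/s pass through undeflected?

qE = qvB ⇒ E = vB = (2.24×10^5)(0.0307) = 6880 V/m.

E ≈ 6880 V/m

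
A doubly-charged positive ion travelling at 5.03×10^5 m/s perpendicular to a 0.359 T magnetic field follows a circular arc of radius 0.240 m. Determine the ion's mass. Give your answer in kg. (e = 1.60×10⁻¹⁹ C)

qvB = mv²/r ⇒ m = qBr/v.
m = (2×1.60×10^-19)(0.359)(0.240) / (5.03×10^5) = 5.48×10^-26 kg.

m ≈ 5.48×10^-26 kg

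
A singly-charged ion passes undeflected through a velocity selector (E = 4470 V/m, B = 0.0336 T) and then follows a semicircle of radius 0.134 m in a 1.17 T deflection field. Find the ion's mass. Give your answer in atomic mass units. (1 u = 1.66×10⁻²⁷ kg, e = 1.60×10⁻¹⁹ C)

v = E/B₁ = 1.33×10^5 m/s.
From r = mv/(qB₂), m = qB₂r/v = (1×1.60×10^-19)(1.17)(0.134) / (1.33×10^5) = 1.89×10^-25 kg.
In atomic mass units: m = 1.89×10^-25 / 1.66×10^-27 = 114 u.

m ≈ 114 u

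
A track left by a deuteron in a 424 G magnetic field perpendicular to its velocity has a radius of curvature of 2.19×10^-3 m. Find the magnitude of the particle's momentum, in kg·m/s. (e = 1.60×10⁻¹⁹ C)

Since qvB = mv²/r, the momentum p = mv = qBr.
p = (1×1.60×10^-19)(0.0424)(2.19×10^-3) = 1.49×10^-23 kg·m/s.

p ≈ 1.49×10^-23 kg·m/s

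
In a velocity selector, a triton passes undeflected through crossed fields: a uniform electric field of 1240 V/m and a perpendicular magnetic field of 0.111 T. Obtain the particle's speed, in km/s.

For zero net force, qE = qvB, so v = E/B.
v = (1240) / (0.111) = 1.12×10^4 m/s.

v ≈ 11.2 km/s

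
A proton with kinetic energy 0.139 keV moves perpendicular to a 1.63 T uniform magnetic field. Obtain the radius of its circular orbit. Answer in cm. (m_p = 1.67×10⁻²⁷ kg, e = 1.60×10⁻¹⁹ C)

r ≈ 0.105 cm

Convert the energy: K = 0.139 keV = 2.22×10^-17 J.
v = √(2K/m) = √(2·2.22×10^-17/1.67×10^-27) = 1.63×10^5 m/s.
r = mv/(qB) = (1.67×10^-27)(1.63×10^5) / [(1×1.60×10^-19)(1.63)] = 1.05×10^-3 m.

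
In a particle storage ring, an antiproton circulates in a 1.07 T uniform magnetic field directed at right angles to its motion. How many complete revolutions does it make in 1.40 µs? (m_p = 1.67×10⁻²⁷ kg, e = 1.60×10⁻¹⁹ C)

N = 22

T = 2πm/(qB) = 2π(1.67×10^-27) / [(1×1.60×10^-19)(1.07)] = 6.1290×10^-8 s.
N = t/T = 1.40×10^-6 / 6.1290×10^-8 ≈ 22.84, so 22 complete revolutions.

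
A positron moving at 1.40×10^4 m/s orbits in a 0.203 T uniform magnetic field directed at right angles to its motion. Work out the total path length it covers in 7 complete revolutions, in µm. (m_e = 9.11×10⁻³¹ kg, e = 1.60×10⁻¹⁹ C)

r = mv/(qB) = 3.93×10^-7 m, so one revolution covers 2πr = 2.47×10^-6 m.
In 7 revolutions: L = 7·2πr = 1.73×10^-5 m.

L ≈ 17.3 µm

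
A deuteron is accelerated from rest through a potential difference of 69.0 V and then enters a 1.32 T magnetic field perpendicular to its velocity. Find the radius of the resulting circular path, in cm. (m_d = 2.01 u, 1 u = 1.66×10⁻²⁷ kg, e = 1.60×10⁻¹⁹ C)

r ≈ 0.129 cm

The kinetic energy gained is K = qV = (1×1.60×10^-19)(69.0) = 1.10×10^-17 J.
v = √(2K/m) = 8.13×10^4 m/s.
r = mv/(qB) = (3.34×10^-27)(8.13×10^4) / [(1×1.60×10^-19)(1.32)] = 1.29×10^-3 m.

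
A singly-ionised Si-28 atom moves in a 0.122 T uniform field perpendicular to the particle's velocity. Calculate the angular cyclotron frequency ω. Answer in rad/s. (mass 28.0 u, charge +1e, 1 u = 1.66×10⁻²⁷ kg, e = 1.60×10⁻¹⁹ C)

ω = qB/m = (1×1.60×10^-19)(0.122) / (4.65×10^-26) = 4.20×10^5 rad/s.

ω ≈ 4.20×10^5 rad/s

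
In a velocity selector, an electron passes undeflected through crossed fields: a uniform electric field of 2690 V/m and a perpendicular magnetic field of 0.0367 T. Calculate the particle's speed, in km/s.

v ≈ 73.3 km/s

For zero net force, qE = qvB, so v = E/B.
v = (2690) / (0.0367) = 7.33×10^4 m/s.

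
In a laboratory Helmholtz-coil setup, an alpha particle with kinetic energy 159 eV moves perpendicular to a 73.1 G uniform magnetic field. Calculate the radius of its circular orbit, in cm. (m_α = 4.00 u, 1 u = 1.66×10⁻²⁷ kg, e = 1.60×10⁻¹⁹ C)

Convert the energy: K = 159 eV = 2.54×10^-17 J.
v = √(2K/m) = √(2·2.54×10^-17/6.64×10^-27) = 8.75×10^4 m/s.
r = mv/(qB) = (6.64×10^-27)(8.75×10^4) / [(2×1.60×10^-19)(7.31×10^-3)] = 0.248 m.

r ≈ 24.8 cm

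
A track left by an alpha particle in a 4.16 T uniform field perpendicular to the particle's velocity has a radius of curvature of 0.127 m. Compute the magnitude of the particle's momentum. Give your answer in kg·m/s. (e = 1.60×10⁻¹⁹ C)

p ≈ 1.69×10^-19 kg·m/s

Since qvB = mv²/r, the momentum p = mv = qBr.
p = (2×1.60×10^-19)(4.16)(0.127) = 1.69×10^-19 kg·m/s.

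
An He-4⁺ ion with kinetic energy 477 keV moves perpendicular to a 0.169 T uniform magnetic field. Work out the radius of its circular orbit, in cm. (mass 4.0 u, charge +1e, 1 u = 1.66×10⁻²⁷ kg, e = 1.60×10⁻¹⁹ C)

r ≈ 118 cm

Convert the energy: K = 477 keV = 7.63×10^-14 J.
v = √(2K/m) = √(2·7.63×10^-14/6.64×10^-27) = 4.79×10^6 m/s.
r = mv/(qB) = (6.64×10^-27)(4.79×10^6) / [(1×1.60×10^-19)(0.169)] = 1.18 m.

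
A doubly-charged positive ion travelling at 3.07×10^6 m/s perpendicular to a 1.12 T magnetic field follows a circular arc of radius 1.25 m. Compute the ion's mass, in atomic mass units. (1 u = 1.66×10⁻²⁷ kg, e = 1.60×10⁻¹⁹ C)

m ≈ 87.9 u

qvB = mv²/r ⇒ m = qBr/v.
m = (2×1.60×10^-19)(1.12)(1.25) / (3.07×10^6) = 1.46×10^-25 kg = 87.9 u.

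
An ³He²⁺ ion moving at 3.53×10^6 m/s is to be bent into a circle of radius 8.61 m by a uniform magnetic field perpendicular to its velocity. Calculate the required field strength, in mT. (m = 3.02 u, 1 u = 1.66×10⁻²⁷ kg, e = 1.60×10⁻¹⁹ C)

qvB = mv²/r gives B = mv/(qr).
B = (5.01×10^-27)(3.53×10^6) / [(2×1.60×10^-19)(8.61)] = 6.42×10^-3 T.

B ≈ 6.42 mT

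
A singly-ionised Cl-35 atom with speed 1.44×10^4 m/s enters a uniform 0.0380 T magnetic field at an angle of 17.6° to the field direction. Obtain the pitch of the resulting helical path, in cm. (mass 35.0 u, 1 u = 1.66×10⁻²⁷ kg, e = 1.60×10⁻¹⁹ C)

The velocity component along B is v∥ = v cos17.6° = 1.37×10^4 m/s.
The cyclotron period T = 2πm/(qB) = 6.00×10^-5 s is set by m, q, B alone.
Pitch = v∥·T = (1.37×10^4)(6.00×10^-5) = 0.824 m.

pitch ≈ 82.4 cm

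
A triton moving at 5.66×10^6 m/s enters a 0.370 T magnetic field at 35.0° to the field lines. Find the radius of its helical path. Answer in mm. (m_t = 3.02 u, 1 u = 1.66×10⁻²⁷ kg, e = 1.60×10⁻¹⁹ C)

r ≈ 275 mm

Only the perpendicular component v⊥ = v sin35.0° = 3.25×10^6 m/s is bent by the field.
r = m v⊥ /(qB) = (5.01×10^-27)(3.25×10^6) / [(1×1.60×10^-19)(0.370)] = 0.275 m.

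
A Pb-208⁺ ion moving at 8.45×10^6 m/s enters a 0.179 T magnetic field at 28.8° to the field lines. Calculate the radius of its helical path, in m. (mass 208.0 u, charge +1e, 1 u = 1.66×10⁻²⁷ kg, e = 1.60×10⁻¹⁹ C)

Only the perpendicular component v⊥ = v sin28.8° = 4.07×10^6 m/s is bent by the field.
r = m v⊥ /(qB) = (3.45×10^-25)(4.07×10^6) / [(1×1.60×10^-19)(0.179)] = 49.1 m.

r ≈ 49.1 m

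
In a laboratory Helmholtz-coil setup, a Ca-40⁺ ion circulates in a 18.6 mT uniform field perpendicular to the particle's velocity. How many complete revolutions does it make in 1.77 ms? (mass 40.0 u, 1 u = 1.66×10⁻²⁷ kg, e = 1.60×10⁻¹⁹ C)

N = 12

T = 2πm/(qB) = 2π(6.64×10^-26) / [(1×1.60×10^-19)(0.0186)] = 1.4019×10^-4 s.
N = t/T = 1.77×10^-3 / 1.4019×10^-4 ≈ 12.63, so 12 complete revolutions.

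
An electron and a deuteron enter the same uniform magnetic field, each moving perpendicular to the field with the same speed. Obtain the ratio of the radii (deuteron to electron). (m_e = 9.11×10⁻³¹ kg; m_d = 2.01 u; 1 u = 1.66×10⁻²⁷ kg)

r = mv/(qB) ⇒ at equal v, r ∝ m/q.
r_{deuteron}/r_{electron} = 3660.

ratio ≈ 3660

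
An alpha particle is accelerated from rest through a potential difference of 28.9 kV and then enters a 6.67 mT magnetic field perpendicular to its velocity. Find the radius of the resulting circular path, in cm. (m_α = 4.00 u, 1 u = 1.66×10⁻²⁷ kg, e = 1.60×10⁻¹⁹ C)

r ≈ 519 cm

The kinetic energy gained is K = qV = (2×1.60×10^-19)(2.89×10^4) = 9.25×10^-15 J.
v = √(2K/m) = 1.67×10^6 m/s.
r = mv/(qB) = (6.64×10^-27)(1.67×10^6) / [(2×1.60×10^-19)(6.67×10^-3)] = 5.19 m.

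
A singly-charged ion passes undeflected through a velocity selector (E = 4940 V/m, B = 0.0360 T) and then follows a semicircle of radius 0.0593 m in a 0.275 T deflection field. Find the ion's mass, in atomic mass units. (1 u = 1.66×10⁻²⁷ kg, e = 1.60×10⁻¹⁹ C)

v = E/B₁ = 1.37×10^5 m/s.
From r = mv/(qB₂), m = qB₂r/v = (1×1.60×10^-19)(0.275)(0.0593) / (1.37×10^5) = 1.90×10^-26 kg.
In atomic mass units: m = 1.90×10^-26 / 1.66×10^-27 = 11.5 u.

m ≈ 11.5 u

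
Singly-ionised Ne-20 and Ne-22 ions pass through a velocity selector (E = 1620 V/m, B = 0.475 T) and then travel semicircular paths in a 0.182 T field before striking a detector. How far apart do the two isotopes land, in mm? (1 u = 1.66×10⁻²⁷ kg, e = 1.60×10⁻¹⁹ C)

Both emerge at v = E/B₁ = 3410 m/s.
r = mv/(qB₂), so r₁ = 3.888×10^-3 m and r₂ = 4.277×10^-3 m, giving Δr = 3.89×10^-4 m.
After a semicircle each ion lands a diameter 2r from the entry slit, so the separation is 2Δr = 7.78×10^-4 m.

Δd ≈ 0.778 mm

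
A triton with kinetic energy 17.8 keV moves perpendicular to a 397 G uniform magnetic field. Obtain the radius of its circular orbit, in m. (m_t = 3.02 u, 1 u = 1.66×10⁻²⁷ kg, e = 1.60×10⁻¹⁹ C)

Convert the energy: K = 17.8 keV = 2.85×10^-15 J.
v = √(2K/m) = √(2·2.85×10^-15/5.01×10^-27) = 1.07×10^6 m/s.
r = mv/(qB) = (5.01×10^-27)(1.07×10^6) / [(1×1.60×10^-19)(0.0397)] = 0.841 m.

r ≈ 0.841 m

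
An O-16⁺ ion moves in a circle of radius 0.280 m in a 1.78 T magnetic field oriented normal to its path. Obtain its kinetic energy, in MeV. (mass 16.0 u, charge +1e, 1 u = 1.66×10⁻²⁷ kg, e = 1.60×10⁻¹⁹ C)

v = qBr/m = (1×1.60×10^-19)(1.78)(0.280) / (2.66×10^-26) = 3.00×10^6 m/s.
K = ½mv² = 0.5·(2.66×10^-26)·(3.00×10^6)² = 1.20×10^-13 J = 0.748 MeV.

K ≈ 0.748 MeV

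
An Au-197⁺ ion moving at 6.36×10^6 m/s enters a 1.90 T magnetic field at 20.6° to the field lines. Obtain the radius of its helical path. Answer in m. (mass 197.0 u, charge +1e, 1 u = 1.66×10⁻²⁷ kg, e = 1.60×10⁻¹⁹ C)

Only the perpendicular component v⊥ = v sin20.6° = 2.24×10^6 m/s is bent by the field.
r = m v⊥ /(qB) = (3.27×10^-25)(2.24×10^6) / [(1×1.60×10^-19)(1.90)] = 2.41 m.

r ≈ 2.41 m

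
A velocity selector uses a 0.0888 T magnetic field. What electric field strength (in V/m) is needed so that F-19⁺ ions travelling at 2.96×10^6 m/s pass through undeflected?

qE = qvB ⇒ E = vB = (2.96×10^6)(0.0888) = 2.63×10^5 V/m.

E ≈ 2.63×10^5 V/m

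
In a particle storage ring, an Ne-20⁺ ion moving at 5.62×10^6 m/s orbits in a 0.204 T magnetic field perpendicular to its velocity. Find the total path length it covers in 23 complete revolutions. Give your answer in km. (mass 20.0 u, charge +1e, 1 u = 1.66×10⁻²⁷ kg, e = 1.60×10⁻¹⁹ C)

L ≈ 0.826 km

r = mv/(qB) = 5.72 m, so one revolution covers 2πr = 35.9 m.
In 23 revolutions: L = 23·2πr = 826 m.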